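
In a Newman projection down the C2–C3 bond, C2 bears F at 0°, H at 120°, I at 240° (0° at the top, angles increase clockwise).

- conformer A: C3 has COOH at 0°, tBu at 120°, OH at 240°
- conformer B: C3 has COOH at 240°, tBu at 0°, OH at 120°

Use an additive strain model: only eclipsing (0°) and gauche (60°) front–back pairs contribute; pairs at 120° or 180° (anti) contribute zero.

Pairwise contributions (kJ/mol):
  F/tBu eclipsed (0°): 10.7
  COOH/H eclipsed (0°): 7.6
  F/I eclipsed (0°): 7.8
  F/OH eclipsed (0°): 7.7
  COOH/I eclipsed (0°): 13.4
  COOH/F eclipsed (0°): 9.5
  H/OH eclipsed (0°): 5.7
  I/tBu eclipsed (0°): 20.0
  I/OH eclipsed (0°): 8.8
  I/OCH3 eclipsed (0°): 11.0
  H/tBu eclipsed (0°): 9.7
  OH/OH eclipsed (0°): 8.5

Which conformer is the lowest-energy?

A is eclipsed. F at 0° is eclipsed with COOH at 0° (9.5); H at 120° is eclipsed with tBu at 120° (9.7); I at 240° is eclipsed with OH at 240° (8.8). Total 28.0 kJ/mol.
B is eclipsed. F at 0° is eclipsed with tBu at 0° (10.7); H at 120° is eclipsed with OH at 120° (5.7); I at 240° is eclipsed with COOH at 240° (13.4). Total 29.8 kJ/mol.
A has the lowest total (28.0 kJ/mol).

A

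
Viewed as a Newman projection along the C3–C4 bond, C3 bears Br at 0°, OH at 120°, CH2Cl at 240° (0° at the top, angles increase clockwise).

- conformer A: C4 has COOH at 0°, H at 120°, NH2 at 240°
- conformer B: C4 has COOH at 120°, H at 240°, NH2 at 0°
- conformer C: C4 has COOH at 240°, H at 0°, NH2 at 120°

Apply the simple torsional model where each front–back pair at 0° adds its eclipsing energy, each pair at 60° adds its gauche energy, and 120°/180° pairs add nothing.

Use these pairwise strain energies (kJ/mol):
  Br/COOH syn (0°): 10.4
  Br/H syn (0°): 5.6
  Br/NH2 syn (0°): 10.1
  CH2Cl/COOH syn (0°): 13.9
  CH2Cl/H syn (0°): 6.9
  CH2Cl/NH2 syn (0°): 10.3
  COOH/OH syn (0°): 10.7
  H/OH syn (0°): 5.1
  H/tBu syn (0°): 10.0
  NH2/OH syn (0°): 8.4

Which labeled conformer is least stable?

A (eclipsed): Br–COOH eclipsed, OH–H eclipsed, CH2Cl–NH2 eclipsed; 10.4 + 5.1 + 10.3 = 25.8 kJ/mol.
B (eclipsed): Br–NH2 eclipsed, OH–COOH eclipsed, CH2Cl–H eclipsed; 10.1 + 10.7 + 6.9 = 27.7 kJ/mol.
C (eclipsed): Br–H eclipsed, OH–NH2 eclipsed, CH2Cl–COOH eclipsed; 5.6 + 8.4 + 13.9 = 27.9 kJ/mol.
C has the highest total (27.9 kJ/mol).

C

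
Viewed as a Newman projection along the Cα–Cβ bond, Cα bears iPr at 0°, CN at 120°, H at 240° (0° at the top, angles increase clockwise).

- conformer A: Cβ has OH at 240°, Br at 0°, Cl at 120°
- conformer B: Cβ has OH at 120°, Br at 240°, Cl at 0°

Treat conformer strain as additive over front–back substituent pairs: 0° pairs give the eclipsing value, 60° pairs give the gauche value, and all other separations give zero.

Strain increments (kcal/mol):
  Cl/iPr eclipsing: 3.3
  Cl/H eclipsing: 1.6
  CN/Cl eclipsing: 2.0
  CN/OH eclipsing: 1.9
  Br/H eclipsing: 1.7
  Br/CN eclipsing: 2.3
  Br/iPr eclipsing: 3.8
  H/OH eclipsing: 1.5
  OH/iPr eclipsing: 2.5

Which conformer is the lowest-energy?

B

A (eclipsed): iPr–Br eclipsed, CN–Cl eclipsed, H–OH eclipsed; 3.8 + 2.0 + 1.5 = 7.3 kcal/mol.
B (eclipsed): iPr–Cl eclipsed, CN–OH eclipsed, H–Br eclipsed; 3.3 + 1.9 + 1.7 = 6.9 kcal/mol.
B has the lowest total (6.9 kcal/mol).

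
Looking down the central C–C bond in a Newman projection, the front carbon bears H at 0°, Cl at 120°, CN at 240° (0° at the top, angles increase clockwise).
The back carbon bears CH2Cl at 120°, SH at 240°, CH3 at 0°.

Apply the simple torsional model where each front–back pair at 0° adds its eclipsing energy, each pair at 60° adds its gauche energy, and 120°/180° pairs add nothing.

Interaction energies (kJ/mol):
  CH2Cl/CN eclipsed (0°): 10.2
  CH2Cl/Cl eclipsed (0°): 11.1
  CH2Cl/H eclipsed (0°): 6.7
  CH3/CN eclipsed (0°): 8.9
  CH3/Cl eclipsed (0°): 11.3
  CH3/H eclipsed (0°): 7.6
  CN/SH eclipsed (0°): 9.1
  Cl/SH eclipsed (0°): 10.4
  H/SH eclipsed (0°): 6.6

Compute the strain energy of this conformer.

27.8 kJ/mol

This conformer is eclipsed. H at 0° is eclipsed with CH3 at 0° (7.6); Cl at 120° is eclipsed with CH2Cl at 120° (11.1); CN at 240° is eclipsed with SH at 240° (9.1). Total 27.8 kJ/mol.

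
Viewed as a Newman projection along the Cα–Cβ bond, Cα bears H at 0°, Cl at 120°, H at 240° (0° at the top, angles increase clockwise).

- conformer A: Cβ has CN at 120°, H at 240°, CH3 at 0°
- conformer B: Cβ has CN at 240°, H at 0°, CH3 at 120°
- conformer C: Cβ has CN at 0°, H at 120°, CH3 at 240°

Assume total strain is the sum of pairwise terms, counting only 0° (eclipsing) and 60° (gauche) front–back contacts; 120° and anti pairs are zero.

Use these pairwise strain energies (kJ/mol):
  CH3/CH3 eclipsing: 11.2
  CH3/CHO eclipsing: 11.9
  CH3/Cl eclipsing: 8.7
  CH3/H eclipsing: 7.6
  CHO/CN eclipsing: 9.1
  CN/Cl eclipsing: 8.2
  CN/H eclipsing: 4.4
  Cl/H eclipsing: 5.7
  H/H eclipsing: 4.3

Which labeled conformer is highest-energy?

A

A (eclipsed): H(0°)/CH3(0°) eclipsed 7.6; Cl(120°)/CN(120°) eclipsed 8.2; H(240°)/H(240°) eclipsed 4.3 → 20.1 kJ/mol.
B (eclipsed): H(0°)/H(0°) eclipsed 4.3; Cl(120°)/CH3(120°) eclipsed 8.7; H(240°)/CN(240°) eclipsed 4.4 → 17.4 kJ/mol.
C (eclipsed): H(0°)/CN(0°) eclipsed 4.4; Cl(120°)/H(120°) eclipsed 5.7; H(240°)/CH3(240°) eclipsed 7.6 → 17.7 kJ/mol.
A has the highest total (20.1 kJ/mol).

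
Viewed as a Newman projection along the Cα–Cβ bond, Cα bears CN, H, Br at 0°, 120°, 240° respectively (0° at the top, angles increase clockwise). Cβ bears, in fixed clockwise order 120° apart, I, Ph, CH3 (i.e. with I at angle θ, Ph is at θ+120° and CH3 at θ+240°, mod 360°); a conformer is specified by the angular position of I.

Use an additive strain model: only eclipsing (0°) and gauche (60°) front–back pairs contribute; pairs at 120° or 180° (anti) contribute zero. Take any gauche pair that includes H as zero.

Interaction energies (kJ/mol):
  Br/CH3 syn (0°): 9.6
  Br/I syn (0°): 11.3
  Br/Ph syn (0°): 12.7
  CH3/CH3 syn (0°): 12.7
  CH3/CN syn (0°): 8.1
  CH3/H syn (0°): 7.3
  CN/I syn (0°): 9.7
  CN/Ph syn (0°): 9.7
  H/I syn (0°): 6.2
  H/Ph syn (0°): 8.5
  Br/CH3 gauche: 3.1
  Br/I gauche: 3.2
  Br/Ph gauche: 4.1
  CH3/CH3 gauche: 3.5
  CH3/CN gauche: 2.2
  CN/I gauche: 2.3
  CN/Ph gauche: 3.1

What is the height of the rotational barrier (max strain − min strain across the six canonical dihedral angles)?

I at 0° (eclipsed): CN(0°)/I(0°) eclipsed 9.7; H(120°)/Ph(120°) eclipsed 8.5; Br(240°)/CH3(240°) eclipsed 9.6 → 27.8 kJ/mol.
I at 60° (staggered): CN(0°)/I(60°) gauche 2.3; CN(0°)/CH3(300°) gauche 2.2; Br(240°)/Ph(180°) gauche 4.1; Br(240°)/CH3(300°) gauche 3.1 → 11.7 kJ/mol.
I at 120° (eclipsed): CN(0°)/CH3(0°) eclipsed 8.1; H(120°)/I(120°) eclipsed 6.2; Br(240°)/Ph(240°) eclipsed 12.7 → 27.0 kJ/mol.
I at 180° (staggered): CN(0°)/Ph(300°) gauche 3.1; CN(0°)/CH3(60°) gauche 2.2; Br(240°)/I(180°) gauche 3.2; Br(240°)/Ph(300°) gauche 4.1 → 12.6 kJ/mol.
I at 240° (eclipsed): CN(0°)/Ph(0°) eclipsed 9.7; H(120°)/CH3(120°) eclipsed 7.3; Br(240°)/I(240°) eclipsed 11.3 → 28.3 kJ/mol.
I at 300° (staggered): CN(0°)/I(300°) gauche 2.3; CN(0°)/Ph(60°) gauche 3.1; Br(240°)/I(300°) gauche 3.2; Br(240°)/CH3(180°) gauche 3.1 → 11.7 kJ/mol.
Max at 240° (28.3 kJ/mol), min at 60° (11.7 kJ/mol); barrier = 16.6 kJ/mol.

16.6 kJ/mol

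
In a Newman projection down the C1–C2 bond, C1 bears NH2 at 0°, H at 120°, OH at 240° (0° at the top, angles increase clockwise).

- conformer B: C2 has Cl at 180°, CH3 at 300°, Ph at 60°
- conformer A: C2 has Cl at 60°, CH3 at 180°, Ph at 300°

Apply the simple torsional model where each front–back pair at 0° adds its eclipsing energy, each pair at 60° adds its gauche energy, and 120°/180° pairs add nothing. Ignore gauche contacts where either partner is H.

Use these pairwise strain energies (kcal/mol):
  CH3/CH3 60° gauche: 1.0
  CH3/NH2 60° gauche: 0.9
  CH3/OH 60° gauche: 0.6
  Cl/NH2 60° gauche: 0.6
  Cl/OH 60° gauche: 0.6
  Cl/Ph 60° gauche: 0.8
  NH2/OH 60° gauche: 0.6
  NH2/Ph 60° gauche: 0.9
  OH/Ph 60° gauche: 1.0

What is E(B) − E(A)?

-0.1 kcal/mol

B (staggered): NH2–CH3 gauche, NH2–Ph gauche, OH–Cl gauche, OH–CH3 gauche; 0.9 + 0.9 + 0.6 + 0.6 = 3.0 kcal/mol.
A (staggered): NH2–Cl gauche, NH2–Ph gauche, OH–CH3 gauche, OH–Ph gauche; 0.6 + 0.9 + 0.6 + 1.0 = 3.1 kcal/mol.
E(B) − E(A) = 3.0 − 3.1 = -0.1 kcal/mol.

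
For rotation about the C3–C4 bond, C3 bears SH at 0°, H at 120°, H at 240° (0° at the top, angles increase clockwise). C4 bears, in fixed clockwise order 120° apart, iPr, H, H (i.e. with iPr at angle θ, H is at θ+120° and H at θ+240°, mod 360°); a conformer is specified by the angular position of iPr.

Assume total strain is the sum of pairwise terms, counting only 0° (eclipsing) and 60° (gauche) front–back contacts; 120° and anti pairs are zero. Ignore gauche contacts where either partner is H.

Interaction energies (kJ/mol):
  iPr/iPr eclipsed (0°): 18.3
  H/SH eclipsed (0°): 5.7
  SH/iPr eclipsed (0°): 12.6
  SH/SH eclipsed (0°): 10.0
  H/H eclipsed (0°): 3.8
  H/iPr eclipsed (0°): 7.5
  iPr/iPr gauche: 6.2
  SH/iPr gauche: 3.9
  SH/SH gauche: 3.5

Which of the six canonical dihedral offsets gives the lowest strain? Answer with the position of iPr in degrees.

iPr at 0° (eclipsed): SH(0°)/iPr(0°) eclipsed 12.6; H(120°)/H(120°) eclipsed 3.8; H(240°)/H(240°) eclipsed 3.8 → 20.2 kJ/mol.
iPr at 60° (staggered): SH(0°)/iPr(60°) gauche 3.9 → 3.9 kJ/mol.
iPr at 120° (eclipsed): SH(0°)/H(0°) eclipsed 5.7; H(120°)/iPr(120°) eclipsed 7.5; H(240°)/H(240°) eclipsed 3.8 → 17.0 kJ/mol.
iPr at 180° (staggered): no non-H gauche contacts → 0.0 kJ/mol.
iPr at 240° (eclipsed): SH(0°)/H(0°) eclipsed 5.7; H(120°)/H(120°) eclipsed 3.8; H(240°)/iPr(240°) eclipsed 7.5 → 17.0 kJ/mol.
iPr at 300° (staggered): SH(0°)/iPr(300°) gauche 3.9 → 3.9 kJ/mol.
The minimum (0.0 kJ/mol) occurs with iPr at 180°.

180°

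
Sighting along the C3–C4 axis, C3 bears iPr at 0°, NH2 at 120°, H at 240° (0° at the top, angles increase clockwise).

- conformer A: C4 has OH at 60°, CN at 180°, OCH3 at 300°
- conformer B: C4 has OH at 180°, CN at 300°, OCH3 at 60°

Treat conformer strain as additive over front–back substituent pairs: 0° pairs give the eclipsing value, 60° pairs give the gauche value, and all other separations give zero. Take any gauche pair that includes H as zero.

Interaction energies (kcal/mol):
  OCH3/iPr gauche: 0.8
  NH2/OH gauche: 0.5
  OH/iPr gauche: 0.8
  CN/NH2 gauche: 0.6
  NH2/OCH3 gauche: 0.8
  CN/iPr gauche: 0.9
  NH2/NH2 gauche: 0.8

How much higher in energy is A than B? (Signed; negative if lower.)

A (staggered): iPr(0°)/OH(60°) gauche 0.8; iPr(0°)/OCH3(300°) gauche 0.8; NH2(120°)/OH(60°) gauche 0.5; NH2(120°)/CN(180°) gauche 0.6 → 2.7 kcal/mol.
B (staggered): iPr(0°)/CN(300°) gauche 0.9; iPr(0°)/OCH3(60°) gauche 0.8; NH2(120°)/OH(180°) gauche 0.5; NH2(120°)/OCH3(60°) gauche 0.8 → 3.0 kcal/mol.
E(A) − E(B) = 2.7 − 3.0 = -0.3 kcal/mol.

-0.3 kcal/mol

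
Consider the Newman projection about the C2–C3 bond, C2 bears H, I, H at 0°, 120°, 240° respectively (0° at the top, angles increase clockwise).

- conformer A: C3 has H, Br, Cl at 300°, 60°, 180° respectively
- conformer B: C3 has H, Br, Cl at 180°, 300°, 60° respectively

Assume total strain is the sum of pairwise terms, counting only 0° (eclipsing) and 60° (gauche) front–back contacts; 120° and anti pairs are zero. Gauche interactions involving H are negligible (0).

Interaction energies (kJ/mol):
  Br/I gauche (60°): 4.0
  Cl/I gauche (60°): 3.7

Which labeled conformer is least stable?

A

A (staggered): I–Br gauche, I–Cl gauche; 4.0 + 3.7 = 7.7 kJ/mol.
B (staggered): I–Cl gauche; 3.7 = 3.7 kJ/mol.
A has the highest total (7.7 kJ/mol).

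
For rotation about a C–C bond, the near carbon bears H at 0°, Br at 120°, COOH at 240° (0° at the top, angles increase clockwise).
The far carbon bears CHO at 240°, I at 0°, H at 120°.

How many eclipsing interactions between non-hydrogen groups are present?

1

Non-H eclipsing pairs: COOH(240°)/CHO(240°) — 1 interaction.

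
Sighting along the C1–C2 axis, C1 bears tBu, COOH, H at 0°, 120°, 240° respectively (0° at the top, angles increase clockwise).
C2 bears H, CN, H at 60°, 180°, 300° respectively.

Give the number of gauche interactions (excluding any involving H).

Non-H gauche pairs: COOH(120°)/CN(180°) — 1 interaction.

1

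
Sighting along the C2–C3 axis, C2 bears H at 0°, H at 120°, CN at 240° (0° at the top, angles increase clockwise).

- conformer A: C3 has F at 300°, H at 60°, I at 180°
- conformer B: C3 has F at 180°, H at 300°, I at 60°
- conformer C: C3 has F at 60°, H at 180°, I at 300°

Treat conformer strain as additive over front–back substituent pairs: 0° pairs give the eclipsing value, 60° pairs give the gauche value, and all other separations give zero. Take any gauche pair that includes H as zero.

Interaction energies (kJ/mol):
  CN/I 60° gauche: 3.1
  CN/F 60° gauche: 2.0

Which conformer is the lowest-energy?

A is staggered. CN at 240° is gauche with F at 300° (2.0); CN at 240° is gauche with I at 180° (3.1). Total 5.1 kJ/mol.
B is staggered. CN at 240° is gauche with F at 180° (2.0). Total 2.0 kJ/mol.
C is staggered. CN at 240° is gauche with I at 300° (3.1). Total 3.1 kJ/mol.
B has the lowest total (2.0 kJ/mol).

B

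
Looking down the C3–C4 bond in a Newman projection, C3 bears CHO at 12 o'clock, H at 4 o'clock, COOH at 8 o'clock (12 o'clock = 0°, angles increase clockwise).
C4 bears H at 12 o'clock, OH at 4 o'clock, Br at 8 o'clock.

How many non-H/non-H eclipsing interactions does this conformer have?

Non-H eclipsing pairs: COOH(240°)/Br(240°) — 1 interaction.

1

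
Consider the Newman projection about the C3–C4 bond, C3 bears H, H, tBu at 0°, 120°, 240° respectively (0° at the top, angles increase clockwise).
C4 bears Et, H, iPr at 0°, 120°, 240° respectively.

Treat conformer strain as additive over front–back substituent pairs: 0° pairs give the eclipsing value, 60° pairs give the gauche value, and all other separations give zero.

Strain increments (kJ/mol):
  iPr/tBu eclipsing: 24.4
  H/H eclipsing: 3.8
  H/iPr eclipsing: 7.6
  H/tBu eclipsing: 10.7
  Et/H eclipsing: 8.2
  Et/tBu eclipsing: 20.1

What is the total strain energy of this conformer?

36.4 kJ/mol

This conformer (eclipsed): H(0°)/Et(0°) eclipsed 8.2; H(120°)/H(120°) eclipsed 3.8; tBu(240°)/iPr(240°) eclipsed 24.4 → 36.4 kJ/mol.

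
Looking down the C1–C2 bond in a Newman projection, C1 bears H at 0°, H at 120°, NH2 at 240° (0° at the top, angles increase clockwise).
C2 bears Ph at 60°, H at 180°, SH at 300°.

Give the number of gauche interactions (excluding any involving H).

1

Non-H gauche pairs: NH2(240°)/SH(300°) — 1 interaction.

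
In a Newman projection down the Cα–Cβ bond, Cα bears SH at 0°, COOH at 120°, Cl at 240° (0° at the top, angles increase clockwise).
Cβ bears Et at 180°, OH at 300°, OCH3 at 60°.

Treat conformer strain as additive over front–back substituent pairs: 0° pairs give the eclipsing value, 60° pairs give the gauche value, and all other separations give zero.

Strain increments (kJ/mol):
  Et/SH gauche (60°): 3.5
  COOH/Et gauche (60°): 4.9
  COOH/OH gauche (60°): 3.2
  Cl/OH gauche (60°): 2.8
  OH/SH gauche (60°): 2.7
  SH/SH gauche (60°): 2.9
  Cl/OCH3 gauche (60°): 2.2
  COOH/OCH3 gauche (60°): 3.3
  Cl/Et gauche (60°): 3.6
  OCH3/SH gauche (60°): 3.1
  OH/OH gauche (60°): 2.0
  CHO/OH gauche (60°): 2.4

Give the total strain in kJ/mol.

20.4 kJ/mol

This conformer (staggered): SH(0°)/OH(300°) gauche 2.7; SH(0°)/OCH3(60°) gauche 3.1; COOH(120°)/Et(180°) gauche 4.9; COOH(120°)/OCH3(60°) gauche 3.3; Cl(240°)/Et(180°) gauche 3.6; Cl(240°)/OH(300°) gauche 2.8 → 20.4 kJ/mol.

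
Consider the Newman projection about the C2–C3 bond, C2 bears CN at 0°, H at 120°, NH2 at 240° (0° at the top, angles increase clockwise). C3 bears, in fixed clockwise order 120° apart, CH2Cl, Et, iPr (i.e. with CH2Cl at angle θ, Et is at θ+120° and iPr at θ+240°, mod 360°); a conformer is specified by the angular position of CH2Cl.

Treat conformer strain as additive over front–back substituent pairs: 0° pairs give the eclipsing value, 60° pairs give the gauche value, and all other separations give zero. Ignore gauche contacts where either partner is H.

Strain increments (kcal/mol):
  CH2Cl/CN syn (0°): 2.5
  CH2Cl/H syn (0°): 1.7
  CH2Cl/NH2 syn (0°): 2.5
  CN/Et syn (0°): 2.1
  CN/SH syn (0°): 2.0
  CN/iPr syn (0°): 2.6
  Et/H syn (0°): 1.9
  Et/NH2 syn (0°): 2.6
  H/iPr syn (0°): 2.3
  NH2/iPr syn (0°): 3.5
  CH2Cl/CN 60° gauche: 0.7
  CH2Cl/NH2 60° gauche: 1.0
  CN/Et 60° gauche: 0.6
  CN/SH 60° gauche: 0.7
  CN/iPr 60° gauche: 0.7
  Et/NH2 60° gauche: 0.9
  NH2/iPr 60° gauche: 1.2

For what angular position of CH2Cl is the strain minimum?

CH2Cl at 0° is eclipsed. CN at 0° is eclipsed with CH2Cl at 0° (2.5); H at 120° is eclipsed with Et at 120° (1.9); NH2 at 240° is eclipsed with iPr at 240° (3.5). Total 7.9 kcal/mol.
CH2Cl at 60° is staggered. CN at 0° is gauche with CH2Cl at 60° (0.7); CN at 0° is gauche with iPr at 300° (0.7); NH2 at 240° is gauche with Et at 180° (0.9); NH2 at 240° is gauche with iPr at 300° (1.2). Total 3.5 kcal/mol.
CH2Cl at 120° is eclipsed. CN at 0° is eclipsed with iPr at 0° (2.6); H at 120° is eclipsed with CH2Cl at 120° (1.7); NH2 at 240° is eclipsed with Et at 240° (2.6). Total 6.9 kcal/mol.
CH2Cl at 180° is staggered. CN at 0° is gauche with Et at 300° (0.6); CN at 0° is gauche with iPr at 60° (0.7); NH2 at 240° is gauche with CH2Cl at 180° (1.0); NH2 at 240° is gauche with Et at 300° (0.9). Total 3.2 kcal/mol.
CH2Cl at 240° is eclipsed. CN at 0° is eclipsed with Et at 0° (2.1); H at 120° is eclipsed with iPr at 120° (2.3); NH2 at 240° is eclipsed with CH2Cl at 240° (2.5). Total 6.9 kcal/mol.
CH2Cl at 300° is staggered. CN at 0° is gauche with CH2Cl at 300° (0.7); CN at 0° is gauche with Et at 60° (0.6); NH2 at 240° is gauche with CH2Cl at 300° (1.0); NH2 at 240° is gauche with iPr at 180° (1.2). Total 3.5 kcal/mol.
The minimum (3.2 kcal/mol) occurs with CH2Cl at 180°.

180°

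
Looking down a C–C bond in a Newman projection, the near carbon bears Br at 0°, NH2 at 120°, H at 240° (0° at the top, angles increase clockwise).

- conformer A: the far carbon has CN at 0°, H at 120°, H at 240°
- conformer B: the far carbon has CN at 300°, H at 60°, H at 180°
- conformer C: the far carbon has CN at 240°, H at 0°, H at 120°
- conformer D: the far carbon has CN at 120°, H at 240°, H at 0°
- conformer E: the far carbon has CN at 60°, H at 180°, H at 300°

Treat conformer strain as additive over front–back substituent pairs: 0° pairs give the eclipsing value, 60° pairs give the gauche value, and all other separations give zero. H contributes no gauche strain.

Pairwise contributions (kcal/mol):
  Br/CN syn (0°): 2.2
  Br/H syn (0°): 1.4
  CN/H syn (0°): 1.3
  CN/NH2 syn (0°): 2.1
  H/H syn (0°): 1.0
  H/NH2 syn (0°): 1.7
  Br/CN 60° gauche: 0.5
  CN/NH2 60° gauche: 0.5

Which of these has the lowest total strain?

A is eclipsed. Br at 0° is eclipsed with CN at 0° (2.2); NH2 at 120° is eclipsed with H at 120° (1.7); H at 240° is eclipsed with H at 240° (1.0). Total 4.9 kcal/mol.
B is staggered. Br at 0° is gauche with CN at 300° (0.5). Total 0.5 kcal/mol.
C is eclipsed. Br at 0° is eclipsed with H at 0° (1.4); NH2 at 120° is eclipsed with H at 120° (1.7); H at 240° is eclipsed with CN at 240° (1.3). Total 4.4 kcal/mol.
D is eclipsed. Br at 0° is eclipsed with H at 0° (1.4); NH2 at 120° is eclipsed with CN at 120° (2.1); H at 240° is eclipsed with H at 240° (1.0). Total 4.5 kcal/mol.
E is staggered. Br at 0° is gauche with CN at 60° (0.5); NH2 at 120° is gauche with CN at 60° (0.5). Total 1.0 kcal/mol.
B has the lowest total (0.5 kcal/mol).

B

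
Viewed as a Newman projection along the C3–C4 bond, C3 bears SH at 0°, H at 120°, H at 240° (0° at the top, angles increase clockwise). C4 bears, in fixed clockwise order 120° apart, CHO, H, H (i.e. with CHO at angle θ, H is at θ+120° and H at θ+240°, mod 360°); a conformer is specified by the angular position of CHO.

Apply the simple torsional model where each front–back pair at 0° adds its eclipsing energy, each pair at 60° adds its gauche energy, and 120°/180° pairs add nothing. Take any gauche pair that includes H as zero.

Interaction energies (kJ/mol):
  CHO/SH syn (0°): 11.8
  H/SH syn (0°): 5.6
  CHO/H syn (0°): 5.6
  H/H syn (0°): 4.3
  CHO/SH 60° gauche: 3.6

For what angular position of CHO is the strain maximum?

CHO at 0° (eclipsed): SH(0°)/CHO(0°) eclipsed 11.8; H(120°)/H(120°) eclipsed 4.3; H(240°)/H(240°) eclipsed 4.3 → 20.4 kJ/mol.
CHO at 60° (staggered): SH(0°)/CHO(60°) gauche 3.6 → 3.6 kJ/mol.
CHO at 120° (eclipsed): SH(0°)/H(0°) eclipsed 5.6; H(120°)/CHO(120°) eclipsed 5.6; H(240°)/H(240°) eclipsed 4.3 → 15.5 kJ/mol.
CHO at 180° (staggered): no non-H gauche contacts → 0.0 kJ/mol.
CHO at 240° (eclipsed): SH(0°)/H(0°) eclipsed 5.6; H(120°)/H(120°) eclipsed 4.3; H(240°)/CHO(240°) eclipsed 5.6 → 15.5 kJ/mol.
CHO at 300° (staggered): SH(0°)/CHO(300°) gauche 3.6 → 3.6 kJ/mol.
The maximum (20.4 kJ/mol) occurs with CHO at 0°.

0°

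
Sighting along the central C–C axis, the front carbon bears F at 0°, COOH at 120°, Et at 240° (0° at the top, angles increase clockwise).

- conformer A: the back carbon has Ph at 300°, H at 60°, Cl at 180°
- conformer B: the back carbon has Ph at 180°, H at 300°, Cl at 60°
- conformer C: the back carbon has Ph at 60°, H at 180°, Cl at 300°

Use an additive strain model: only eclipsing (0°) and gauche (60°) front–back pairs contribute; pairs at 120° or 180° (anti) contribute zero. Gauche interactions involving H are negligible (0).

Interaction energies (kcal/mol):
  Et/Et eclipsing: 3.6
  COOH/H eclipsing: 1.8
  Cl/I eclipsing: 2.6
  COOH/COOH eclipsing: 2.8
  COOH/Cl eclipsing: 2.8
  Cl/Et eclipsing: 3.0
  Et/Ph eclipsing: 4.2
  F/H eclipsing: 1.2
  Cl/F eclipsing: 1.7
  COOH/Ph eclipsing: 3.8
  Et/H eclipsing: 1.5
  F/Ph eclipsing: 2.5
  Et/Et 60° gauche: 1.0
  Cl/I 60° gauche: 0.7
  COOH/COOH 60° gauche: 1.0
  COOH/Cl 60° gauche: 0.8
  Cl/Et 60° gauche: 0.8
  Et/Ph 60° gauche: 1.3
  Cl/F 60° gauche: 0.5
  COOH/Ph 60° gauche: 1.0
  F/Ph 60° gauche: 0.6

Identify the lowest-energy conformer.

A (staggered): F(0°)/Ph(300°) gauche 0.6; COOH(120°)/Cl(180°) gauche 0.8; Et(240°)/Ph(300°) gauche 1.3; Et(240°)/Cl(180°) gauche 0.8 → 3.5 kcal/mol.
B (staggered): F(0°)/Cl(60°) gauche 0.5; COOH(120°)/Ph(180°) gauche 1.0; COOH(120°)/Cl(60°) gauche 0.8; Et(240°)/Ph(180°) gauche 1.3 → 3.6 kcal/mol.
C (staggered): F(0°)/Ph(60°) gauche 0.6; F(0°)/Cl(300°) gauche 0.5; COOH(120°)/Ph(60°) gauche 1.0; Et(240°)/Cl(300°) gauche 0.8 → 2.9 kcal/mol.
C has the lowest total (2.9 kcal/mol).

C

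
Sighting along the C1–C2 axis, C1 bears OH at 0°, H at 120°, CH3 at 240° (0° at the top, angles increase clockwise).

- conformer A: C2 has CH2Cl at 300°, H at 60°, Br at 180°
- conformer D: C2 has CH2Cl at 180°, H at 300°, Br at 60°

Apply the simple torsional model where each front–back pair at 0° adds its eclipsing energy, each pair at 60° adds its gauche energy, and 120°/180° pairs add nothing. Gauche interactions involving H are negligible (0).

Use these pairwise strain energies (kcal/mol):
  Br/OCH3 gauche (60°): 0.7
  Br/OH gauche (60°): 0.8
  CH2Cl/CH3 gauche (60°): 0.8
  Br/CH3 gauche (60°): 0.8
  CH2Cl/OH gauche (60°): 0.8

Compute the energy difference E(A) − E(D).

+0.8 kcal/mol

A is staggered. OH at 0° is gauche with CH2Cl at 300° (0.8); CH3 at 240° is gauche with CH2Cl at 300° (0.8); CH3 at 240° is gauche with Br at 180° (0.8). Total 2.4 kcal/mol.
D is staggered. OH at 0° is gauche with Br at 60° (0.8); CH3 at 240° is gauche with CH2Cl at 180° (0.8). Total 1.6 kcal/mol.
E(A) − E(D) = 2.4 − 1.6 = +0.8 kcal/mol.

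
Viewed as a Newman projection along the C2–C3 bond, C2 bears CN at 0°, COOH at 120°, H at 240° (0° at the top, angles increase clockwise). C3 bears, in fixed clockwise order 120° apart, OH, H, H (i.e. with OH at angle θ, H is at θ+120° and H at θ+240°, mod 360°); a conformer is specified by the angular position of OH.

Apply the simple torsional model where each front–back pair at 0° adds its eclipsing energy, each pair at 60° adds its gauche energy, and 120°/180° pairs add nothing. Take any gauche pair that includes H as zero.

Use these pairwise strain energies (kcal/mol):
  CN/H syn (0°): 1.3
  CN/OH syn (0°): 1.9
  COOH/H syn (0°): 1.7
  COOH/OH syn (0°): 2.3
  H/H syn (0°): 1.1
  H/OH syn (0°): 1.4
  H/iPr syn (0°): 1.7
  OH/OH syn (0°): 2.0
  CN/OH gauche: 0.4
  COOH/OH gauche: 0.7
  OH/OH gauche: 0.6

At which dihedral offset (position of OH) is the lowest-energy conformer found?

OH at 0° (eclipsed): CN–OH eclipsed, COOH–H eclipsed, H–H eclipsed; 1.9 + 1.7 + 1.1 = 4.7 kcal/mol.
OH at 60° (staggered): CN–OH gauche, COOH–OH gauche; 0.4 + 0.7 = 1.1 kcal/mol.
OH at 120° (eclipsed): CN–H eclipsed, COOH–OH eclipsed, H–H eclipsed; 1.3 + 2.3 + 1.1 = 4.7 kcal/mol.
OH at 180° (staggered): COOH–OH gauche; 0.7 = 0.7 kcal/mol.
OH at 240° (eclipsed): CN–H eclipsed, COOH–H eclipsed, H–OH eclipsed; 1.3 + 1.7 + 1.4 = 4.4 kcal/mol.
OH at 300° (staggered): CN–OH gauche; 0.4 = 0.4 kcal/mol.
The minimum (0.4 kcal/mol) occurs with OH at 300°.

300°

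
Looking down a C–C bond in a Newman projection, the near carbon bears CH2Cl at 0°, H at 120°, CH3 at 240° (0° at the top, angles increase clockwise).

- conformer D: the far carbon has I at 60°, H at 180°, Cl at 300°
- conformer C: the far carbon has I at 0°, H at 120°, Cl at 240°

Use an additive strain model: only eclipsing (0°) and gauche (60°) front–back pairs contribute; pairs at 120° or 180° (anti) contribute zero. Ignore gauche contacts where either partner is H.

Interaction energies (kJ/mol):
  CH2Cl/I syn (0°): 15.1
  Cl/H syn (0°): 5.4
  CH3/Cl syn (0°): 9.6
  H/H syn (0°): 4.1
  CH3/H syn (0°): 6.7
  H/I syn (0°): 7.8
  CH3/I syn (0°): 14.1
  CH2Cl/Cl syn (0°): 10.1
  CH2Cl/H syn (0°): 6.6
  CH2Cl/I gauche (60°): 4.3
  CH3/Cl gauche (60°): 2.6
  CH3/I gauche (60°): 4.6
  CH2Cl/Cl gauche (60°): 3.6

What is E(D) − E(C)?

-18.3 kJ/mol

D (staggered): CH2Cl(0°)/I(60°) gauche 4.3; CH2Cl(0°)/Cl(300°) gauche 3.6; CH3(240°)/Cl(300°) gauche 2.6 → 10.5 kJ/mol.
C (eclipsed): CH2Cl(0°)/I(0°) eclipsed 15.1; H(120°)/H(120°) eclipsed 4.1; CH3(240°)/Cl(240°) eclipsed 9.6 → 28.8 kJ/mol.
E(D) − E(C) = 10.5 − 28.8 = -18.3 kJ/mol.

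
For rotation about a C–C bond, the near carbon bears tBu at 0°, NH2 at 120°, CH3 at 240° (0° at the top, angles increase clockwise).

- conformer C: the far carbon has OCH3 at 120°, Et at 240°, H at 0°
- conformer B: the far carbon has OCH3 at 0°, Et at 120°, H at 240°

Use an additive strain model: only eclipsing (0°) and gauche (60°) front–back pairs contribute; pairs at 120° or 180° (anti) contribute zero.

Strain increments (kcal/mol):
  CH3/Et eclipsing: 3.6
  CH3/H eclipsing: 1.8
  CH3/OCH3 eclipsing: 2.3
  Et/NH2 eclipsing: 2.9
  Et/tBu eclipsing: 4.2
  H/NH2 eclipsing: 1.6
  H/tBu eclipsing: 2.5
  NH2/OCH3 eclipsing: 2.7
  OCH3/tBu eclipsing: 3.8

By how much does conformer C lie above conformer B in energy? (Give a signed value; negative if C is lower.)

+0.3 kcal/mol

C is eclipsed. tBu at 0° is eclipsed with H at 0° (2.5); NH2 at 120° is eclipsed with OCH3 at 120° (2.7); CH3 at 240° is eclipsed with Et at 240° (3.6). Total 8.8 kcal/mol.
B is eclipsed. tBu at 0° is eclipsed with OCH3 at 0° (3.8); NH2 at 120° is eclipsed with Et at 120° (2.9); CH3 at 240° is eclipsed with H at 240° (1.8). Total 8.5 kcal/mol.
E(C) − E(B) = 8.8 − 8.5 = +0.3 kcal/mol.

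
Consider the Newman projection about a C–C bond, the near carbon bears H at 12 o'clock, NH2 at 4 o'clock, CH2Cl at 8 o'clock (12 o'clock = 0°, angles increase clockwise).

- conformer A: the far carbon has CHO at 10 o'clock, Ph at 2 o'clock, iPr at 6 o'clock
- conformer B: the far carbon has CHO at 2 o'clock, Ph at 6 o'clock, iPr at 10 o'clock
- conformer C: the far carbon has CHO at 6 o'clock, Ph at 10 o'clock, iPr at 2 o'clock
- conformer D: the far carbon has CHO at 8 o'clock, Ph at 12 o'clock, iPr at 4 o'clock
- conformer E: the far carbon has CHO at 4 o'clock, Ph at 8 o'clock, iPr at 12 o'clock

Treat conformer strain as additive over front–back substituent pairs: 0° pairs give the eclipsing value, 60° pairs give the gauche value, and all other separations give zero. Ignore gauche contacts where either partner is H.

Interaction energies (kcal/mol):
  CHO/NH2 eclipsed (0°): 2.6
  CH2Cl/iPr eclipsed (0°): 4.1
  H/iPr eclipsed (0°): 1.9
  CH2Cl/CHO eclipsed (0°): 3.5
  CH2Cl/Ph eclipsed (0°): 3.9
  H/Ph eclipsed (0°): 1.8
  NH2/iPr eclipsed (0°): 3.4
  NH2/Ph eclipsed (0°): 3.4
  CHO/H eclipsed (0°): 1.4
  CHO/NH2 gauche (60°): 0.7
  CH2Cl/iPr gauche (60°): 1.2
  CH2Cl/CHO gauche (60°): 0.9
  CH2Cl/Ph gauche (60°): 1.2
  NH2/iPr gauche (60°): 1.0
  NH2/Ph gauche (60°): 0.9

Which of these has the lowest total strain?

C

A (staggered): NH2(120°)/Ph(60°) gauche 0.9; NH2(120°)/iPr(180°) gauche 1.0; CH2Cl(240°)/CHO(300°) gauche 0.9; CH2Cl(240°)/iPr(180°) gauche 1.2 → 4.0 kcal/mol.
B (staggered): NH2(120°)/CHO(60°) gauche 0.7; NH2(120°)/Ph(180°) gauche 0.9; CH2Cl(240°)/Ph(180°) gauche 1.2; CH2Cl(240°)/iPr(300°) gauche 1.2 → 4.0 kcal/mol.
C (staggered): NH2(120°)/CHO(180°) gauche 0.7; NH2(120°)/iPr(60°) gauche 1.0; CH2Cl(240°)/CHO(180°) gauche 0.9; CH2Cl(240°)/Ph(300°) gauche 1.2 → 3.8 kcal/mol.
D (eclipsed): H(0°)/Ph(0°) eclipsed 1.8; NH2(120°)/iPr(120°) eclipsed 3.4; CH2Cl(240°)/CHO(240°) eclipsed 3.5 → 8.7 kcal/mol.
E (eclipsed): H(0°)/iPr(0°) eclipsed 1.9; NH2(120°)/CHO(120°) eclipsed 2.6; CH2Cl(240°)/Ph(240°) eclipsed 3.9 → 8.4 kcal/mol.
C has the lowest total (3.8 kcal/mol).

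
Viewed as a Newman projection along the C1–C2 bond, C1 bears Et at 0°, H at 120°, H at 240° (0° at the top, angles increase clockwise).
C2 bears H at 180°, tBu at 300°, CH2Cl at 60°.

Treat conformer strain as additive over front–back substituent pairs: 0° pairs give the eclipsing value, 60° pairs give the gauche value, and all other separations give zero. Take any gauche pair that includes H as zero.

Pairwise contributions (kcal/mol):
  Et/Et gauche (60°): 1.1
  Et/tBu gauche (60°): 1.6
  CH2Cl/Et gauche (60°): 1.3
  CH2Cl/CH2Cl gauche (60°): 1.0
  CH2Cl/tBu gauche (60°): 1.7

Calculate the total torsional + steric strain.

This conformer is staggered. Et at 0° is gauche with tBu at 300° (1.6); Et at 0° is gauche with CH2Cl at 60° (1.3). Total 2.9 kcal/mol.

2.9 kcal/mol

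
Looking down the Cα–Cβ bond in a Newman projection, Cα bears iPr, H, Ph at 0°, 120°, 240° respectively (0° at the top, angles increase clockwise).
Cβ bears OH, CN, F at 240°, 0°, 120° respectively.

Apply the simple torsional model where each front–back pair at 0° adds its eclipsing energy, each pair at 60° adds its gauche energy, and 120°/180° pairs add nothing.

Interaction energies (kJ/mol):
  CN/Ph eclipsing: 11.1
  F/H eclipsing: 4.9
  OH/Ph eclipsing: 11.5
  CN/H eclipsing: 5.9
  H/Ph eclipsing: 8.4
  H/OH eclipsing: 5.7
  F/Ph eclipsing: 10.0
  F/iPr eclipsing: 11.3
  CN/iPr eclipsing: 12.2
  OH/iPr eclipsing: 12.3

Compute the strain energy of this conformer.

28.6 kJ/mol

This conformer is eclipsed. iPr at 0° is eclipsed with CN at 0° (12.2); H at 120° is eclipsed with F at 120° (4.9); Ph at 240° is eclipsed with OH at 240° (11.5). Total 28.6 kJ/mol.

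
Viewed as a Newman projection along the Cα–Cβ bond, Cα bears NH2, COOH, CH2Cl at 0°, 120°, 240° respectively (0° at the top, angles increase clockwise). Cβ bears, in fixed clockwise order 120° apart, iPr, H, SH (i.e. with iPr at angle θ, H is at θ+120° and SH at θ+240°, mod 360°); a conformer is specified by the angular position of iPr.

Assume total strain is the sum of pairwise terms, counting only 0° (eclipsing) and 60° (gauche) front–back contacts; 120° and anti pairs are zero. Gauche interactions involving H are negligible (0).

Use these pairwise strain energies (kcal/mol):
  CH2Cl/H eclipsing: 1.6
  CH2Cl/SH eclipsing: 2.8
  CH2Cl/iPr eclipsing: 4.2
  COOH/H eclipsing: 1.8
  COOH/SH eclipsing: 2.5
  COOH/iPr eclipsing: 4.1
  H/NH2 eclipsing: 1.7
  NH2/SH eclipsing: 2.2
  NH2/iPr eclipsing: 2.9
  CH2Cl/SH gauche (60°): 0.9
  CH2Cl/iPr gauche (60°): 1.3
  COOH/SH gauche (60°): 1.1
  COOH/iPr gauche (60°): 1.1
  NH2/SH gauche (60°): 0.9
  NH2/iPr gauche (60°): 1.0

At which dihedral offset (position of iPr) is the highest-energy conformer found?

240°

iPr at 0° is eclipsed. NH2 at 0° is eclipsed with iPr at 0° (2.9); COOH at 120° is eclipsed with H at 120° (1.8); CH2Cl at 240° is eclipsed with SH at 240° (2.8). Total 7.5 kcal/mol.
iPr at 60° is staggered. NH2 at 0° is gauche with iPr at 60° (1.0); NH2 at 0° is gauche with SH at 300° (0.9); COOH at 120° is gauche with iPr at 60° (1.1); CH2Cl at 240° is gauche with SH at 300° (0.9). Total 3.9 kcal/mol.
iPr at 120° is eclipsed. NH2 at 0° is eclipsed with SH at 0° (2.2); COOH at 120° is eclipsed with iPr at 120° (4.1); CH2Cl at 240° is eclipsed with H at 240° (1.6). Total 7.9 kcal/mol.
iPr at 180° is staggered. NH2 at 0° is gauche with SH at 60° (0.9); COOH at 120° is gauche with iPr at 180° (1.1); COOH at 120° is gauche with SH at 60° (1.1); CH2Cl at 240° is gauche with iPr at 180° (1.3). Total 4.4 kcal/mol.
iPr at 240° is eclipsed. NH2 at 0° is eclipsed with H at 0° (1.7); COOH at 120° is eclipsed with SH at 120° (2.5); CH2Cl at 240° is eclipsed with iPr at 240° (4.2). Total 8.4 kcal/mol.
iPr at 300° is staggered. NH2 at 0° is gauche with iPr at 300° (1.0); COOH at 120° is gauche with SH at 180° (1.1); CH2Cl at 240° is gauche with iPr at 300° (1.3); CH2Cl at 240° is gauche with SH at 180° (0.9). Total 4.3 kcal/mol.
The maximum (8.4 kcal/mol) occurs with iPr at 240°.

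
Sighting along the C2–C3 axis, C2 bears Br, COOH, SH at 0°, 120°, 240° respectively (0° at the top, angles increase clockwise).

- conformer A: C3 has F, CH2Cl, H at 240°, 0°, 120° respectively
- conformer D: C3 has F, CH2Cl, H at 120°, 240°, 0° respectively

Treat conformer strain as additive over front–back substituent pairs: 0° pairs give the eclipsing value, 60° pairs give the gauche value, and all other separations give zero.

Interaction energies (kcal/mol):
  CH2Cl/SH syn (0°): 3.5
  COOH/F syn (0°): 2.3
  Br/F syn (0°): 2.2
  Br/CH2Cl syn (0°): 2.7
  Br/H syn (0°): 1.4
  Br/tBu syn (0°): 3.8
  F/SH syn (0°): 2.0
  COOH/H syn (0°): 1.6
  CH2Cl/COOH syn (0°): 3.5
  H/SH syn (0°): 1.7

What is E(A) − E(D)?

-0.9 kcal/mol

A (eclipsed): Br(0°)/CH2Cl(0°) eclipsed 2.7; COOH(120°)/H(120°) eclipsed 1.6; SH(240°)/F(240°) eclipsed 2.0 → 6.3 kcal/mol.
D (eclipsed): Br(0°)/H(0°) eclipsed 1.4; COOH(120°)/F(120°) eclipsed 2.3; SH(240°)/CH2Cl(240°) eclipsed 3.5 → 7.2 kcal/mol.
E(A) − E(D) = 6.3 − 7.2 = -0.9 kcal/mol.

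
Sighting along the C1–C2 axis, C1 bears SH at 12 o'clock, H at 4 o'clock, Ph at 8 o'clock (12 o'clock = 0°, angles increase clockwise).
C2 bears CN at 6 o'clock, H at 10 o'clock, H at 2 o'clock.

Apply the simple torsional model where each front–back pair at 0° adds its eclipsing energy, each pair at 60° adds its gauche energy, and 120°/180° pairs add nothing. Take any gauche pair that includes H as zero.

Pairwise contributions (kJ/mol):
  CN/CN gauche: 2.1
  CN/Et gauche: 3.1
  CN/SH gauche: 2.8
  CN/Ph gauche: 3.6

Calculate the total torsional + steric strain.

This conformer (staggered): Ph(240°)/CN(180°) gauche 3.6 → 3.6 kJ/mol.

3.6 kJ/mol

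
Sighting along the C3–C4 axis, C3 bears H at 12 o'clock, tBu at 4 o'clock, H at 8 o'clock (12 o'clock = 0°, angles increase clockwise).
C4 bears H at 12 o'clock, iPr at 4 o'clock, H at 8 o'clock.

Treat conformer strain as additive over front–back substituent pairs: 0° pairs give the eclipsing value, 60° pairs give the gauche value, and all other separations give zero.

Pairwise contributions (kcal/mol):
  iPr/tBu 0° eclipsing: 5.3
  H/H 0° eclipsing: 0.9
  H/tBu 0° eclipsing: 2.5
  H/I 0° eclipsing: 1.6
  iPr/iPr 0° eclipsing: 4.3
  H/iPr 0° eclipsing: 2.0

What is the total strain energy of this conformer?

This conformer (eclipsed): H(0°)/H(0°) eclipsed 0.9; tBu(120°)/iPr(120°) eclipsed 5.3; H(240°)/H(240°) eclipsed 0.9 → 7.1 kcal/mol.

7.1 kcal/mol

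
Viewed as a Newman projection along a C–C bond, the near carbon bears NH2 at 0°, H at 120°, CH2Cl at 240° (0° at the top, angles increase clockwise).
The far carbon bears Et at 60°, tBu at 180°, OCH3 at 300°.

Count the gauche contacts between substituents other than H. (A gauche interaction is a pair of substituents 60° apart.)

Non-H gauche pairs: NH2(0°)/Et(60°); NH2(0°)/OCH3(300°); CH2Cl(240°)/tBu(180°); CH2Cl(240°)/OCH3(300°) — 4 interactions.

4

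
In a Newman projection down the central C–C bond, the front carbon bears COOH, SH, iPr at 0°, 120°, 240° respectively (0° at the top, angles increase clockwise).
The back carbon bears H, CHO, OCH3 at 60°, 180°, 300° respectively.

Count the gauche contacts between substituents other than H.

4

Non-H gauche pairs: COOH(0°)/OCH3(300°); SH(120°)/CHO(180°); iPr(240°)/CHO(180°); iPr(240°)/OCH3(300°) — 4 interactions.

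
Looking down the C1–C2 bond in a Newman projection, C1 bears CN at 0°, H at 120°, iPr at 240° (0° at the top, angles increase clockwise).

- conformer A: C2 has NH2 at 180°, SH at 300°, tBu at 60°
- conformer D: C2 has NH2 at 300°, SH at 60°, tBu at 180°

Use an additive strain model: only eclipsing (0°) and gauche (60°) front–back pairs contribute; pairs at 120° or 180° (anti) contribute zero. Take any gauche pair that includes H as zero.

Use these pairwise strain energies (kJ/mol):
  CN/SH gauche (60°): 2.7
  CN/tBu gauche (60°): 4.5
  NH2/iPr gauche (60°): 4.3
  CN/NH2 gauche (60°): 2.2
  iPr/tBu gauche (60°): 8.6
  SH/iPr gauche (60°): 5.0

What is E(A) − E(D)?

-1.3 kJ/mol

A (staggered): CN(0°)/SH(300°) gauche 2.7; CN(0°)/tBu(60°) gauche 4.5; iPr(240°)/NH2(180°) gauche 4.3; iPr(240°)/SH(300°) gauche 5.0 → 16.5 kJ/mol.
D (staggered): CN(0°)/NH2(300°) gauche 2.2; CN(0°)/SH(60°) gauche 2.7; iPr(240°)/NH2(300°) gauche 4.3; iPr(240°)/tBu(180°) gauche 8.6 → 17.8 kJ/mol.
E(A) − E(D) = 16.5 − 17.8 = -1.3 kJ/mol.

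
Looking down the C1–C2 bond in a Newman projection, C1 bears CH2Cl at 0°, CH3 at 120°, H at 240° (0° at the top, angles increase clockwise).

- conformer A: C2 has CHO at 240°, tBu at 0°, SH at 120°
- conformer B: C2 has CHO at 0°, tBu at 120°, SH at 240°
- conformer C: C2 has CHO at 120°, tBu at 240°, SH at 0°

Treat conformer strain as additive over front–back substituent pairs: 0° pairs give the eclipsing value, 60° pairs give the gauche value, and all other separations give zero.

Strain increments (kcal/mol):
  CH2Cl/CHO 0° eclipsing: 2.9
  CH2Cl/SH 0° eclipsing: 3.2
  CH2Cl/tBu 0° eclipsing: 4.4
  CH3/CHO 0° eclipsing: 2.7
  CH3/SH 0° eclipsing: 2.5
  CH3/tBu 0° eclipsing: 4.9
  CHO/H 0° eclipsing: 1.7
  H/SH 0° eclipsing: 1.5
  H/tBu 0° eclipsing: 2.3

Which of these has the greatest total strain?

A (eclipsed): CH2Cl(0°)/tBu(0°) eclipsed 4.4; CH3(120°)/SH(120°) eclipsed 2.5; H(240°)/CHO(240°) eclipsed 1.7 → 8.6 kcal/mol.
B (eclipsed): CH2Cl(0°)/CHO(0°) eclipsed 2.9; CH3(120°)/tBu(120°) eclipsed 4.9; H(240°)/SH(240°) eclipsed 1.5 → 9.3 kcal/mol.
C (eclipsed): CH2Cl(0°)/SH(0°) eclipsed 3.2; CH3(120°)/CHO(120°) eclipsed 2.7; H(240°)/tBu(240°) eclipsed 2.3 → 8.2 kcal/mol.
B has the highest total (9.3 kcal/mol).

B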